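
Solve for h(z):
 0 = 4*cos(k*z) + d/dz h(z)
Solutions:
 h(z) = C1 - 4*sin(k*z)/k


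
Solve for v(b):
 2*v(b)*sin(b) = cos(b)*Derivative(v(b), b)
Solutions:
 v(b) = C1/cos(b)^2


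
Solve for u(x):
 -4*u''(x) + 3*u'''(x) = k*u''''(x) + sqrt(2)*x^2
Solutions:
 u(x) = C1 + C2*x + C3*exp(x*(3 - sqrt(9 - 16*k))/(2*k)) + C4*exp(x*(sqrt(9 - 16*k) + 3)/(2*k)) - sqrt(2)*x^4/48 - sqrt(2)*x^3/16 + sqrt(2)*x^2*(4*k - 9)/64


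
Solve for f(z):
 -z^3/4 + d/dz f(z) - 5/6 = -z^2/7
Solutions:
 f(z) = C1 + z^4/16 - z^3/21 + 5*z/6


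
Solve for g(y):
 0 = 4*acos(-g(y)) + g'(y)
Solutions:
 Integral(1/acos(-_y), (_y, g(y))) = C1 - 4*y


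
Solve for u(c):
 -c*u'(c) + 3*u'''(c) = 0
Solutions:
 u(c) = C1 + Integral(C2*airyai(3^(2/3)*c/3) + C3*airybi(3^(2/3)*c/3), c)


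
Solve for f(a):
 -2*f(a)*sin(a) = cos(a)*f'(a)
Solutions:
 f(a) = C1*cos(a)^2


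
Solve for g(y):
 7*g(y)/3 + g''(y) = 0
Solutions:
 g(y) = C1*sin(sqrt(21)*y/3) + C2*cos(sqrt(21)*y/3)


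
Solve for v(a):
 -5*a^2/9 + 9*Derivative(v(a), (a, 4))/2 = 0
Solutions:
 v(a) = C1 + C2*a + C3*a^2 + C4*a^3 + a^6/2916


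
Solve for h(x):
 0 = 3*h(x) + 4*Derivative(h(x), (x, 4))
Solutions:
 h(x) = (C1*sin(3^(1/4)*x/2) + C2*cos(3^(1/4)*x/2))*exp(-3^(1/4)*x/2) + (C3*sin(3^(1/4)*x/2) + C4*cos(3^(1/4)*x/2))*exp(3^(1/4)*x/2)


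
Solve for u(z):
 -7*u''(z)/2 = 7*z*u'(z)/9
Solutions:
 u(z) = C1 + C2*erf(z/3)


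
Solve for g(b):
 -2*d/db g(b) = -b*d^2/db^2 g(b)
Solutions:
 g(b) = C1 + C2*b^3


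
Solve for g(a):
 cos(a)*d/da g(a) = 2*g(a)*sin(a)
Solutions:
 g(a) = C1/cos(a)^2


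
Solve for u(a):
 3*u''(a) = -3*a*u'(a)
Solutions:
 u(a) = C1 + C2*erf(sqrt(2)*a/2)


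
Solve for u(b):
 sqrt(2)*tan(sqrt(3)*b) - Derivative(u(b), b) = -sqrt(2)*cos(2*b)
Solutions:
 u(b) = C1 - sqrt(6)*log(cos(sqrt(3)*b))/3 + sqrt(2)*sin(2*b)/2


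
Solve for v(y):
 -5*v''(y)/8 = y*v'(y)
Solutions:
 v(y) = C1 + C2*erf(2*sqrt(5)*y/5)


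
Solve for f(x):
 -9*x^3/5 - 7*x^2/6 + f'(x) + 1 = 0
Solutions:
 f(x) = C1 + 9*x^4/20 + 7*x^3/18 - x


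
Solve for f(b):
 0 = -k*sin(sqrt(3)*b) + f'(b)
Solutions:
 f(b) = C1 - sqrt(3)*k*cos(sqrt(3)*b)/3


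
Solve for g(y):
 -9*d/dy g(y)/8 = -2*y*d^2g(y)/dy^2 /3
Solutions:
 g(y) = C1 + C2*y^(43/16)


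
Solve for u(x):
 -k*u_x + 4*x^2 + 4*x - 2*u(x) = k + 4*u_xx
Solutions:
 u(x) = C1*exp(x*(-k + sqrt(k^2 - 32))/8) + C2*exp(-x*(k + sqrt(k^2 - 32))/8) + k^2 - 2*k*x - 3*k/2 + 2*x^2 + 2*x - 8


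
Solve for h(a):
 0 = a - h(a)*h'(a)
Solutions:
 h(a) = -sqrt(C1 + a^2)
 h(a) = sqrt(C1 + a^2)


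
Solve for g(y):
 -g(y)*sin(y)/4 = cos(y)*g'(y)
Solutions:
 g(y) = C1*cos(y)^(1/4)


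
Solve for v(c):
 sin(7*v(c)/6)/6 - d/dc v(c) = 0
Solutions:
 -c/6 + 3*log(cos(7*v(c)/6) - 1)/7 - 3*log(cos(7*v(c)/6) + 1)/7 = C1


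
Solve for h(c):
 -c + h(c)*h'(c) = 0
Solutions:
 h(c) = -sqrt(C1 + c^2)
 h(c) = sqrt(C1 + c^2)


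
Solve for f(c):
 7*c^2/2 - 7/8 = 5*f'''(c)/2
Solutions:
 f(c) = C1 + C2*c + C3*c^2 + 7*c^5/300 - 7*c^3/120


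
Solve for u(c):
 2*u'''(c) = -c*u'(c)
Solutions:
 u(c) = C1 + Integral(C2*airyai(-2^(2/3)*c/2) + C3*airybi(-2^(2/3)*c/2), c)


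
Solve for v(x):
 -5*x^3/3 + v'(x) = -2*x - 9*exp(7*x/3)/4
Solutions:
 v(x) = C1 + 5*x^4/12 - x^2 - 27*exp(7*x/3)/28


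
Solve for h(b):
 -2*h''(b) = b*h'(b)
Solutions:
 h(b) = C1 + C2*erf(b/2)


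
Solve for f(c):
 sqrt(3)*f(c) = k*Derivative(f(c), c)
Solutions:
 f(c) = C1*exp(sqrt(3)*c/k)


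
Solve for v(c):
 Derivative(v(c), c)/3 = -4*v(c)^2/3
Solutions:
 v(c) = 1/(C1 + 4*c)


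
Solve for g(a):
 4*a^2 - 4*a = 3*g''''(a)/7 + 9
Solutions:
 g(a) = C1 + C2*a + C3*a^2 + C4*a^3 + 7*a^6/270 - 7*a^5/90 - 7*a^4/8


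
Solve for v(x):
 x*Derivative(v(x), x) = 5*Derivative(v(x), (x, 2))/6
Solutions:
 v(x) = C1 + C2*erfi(sqrt(15)*x/5)


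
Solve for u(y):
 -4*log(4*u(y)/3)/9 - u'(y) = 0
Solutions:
 9*Integral(1/(log(_y) - log(3) + 2*log(2)), (_y, u(y)))/4 = C1 - y


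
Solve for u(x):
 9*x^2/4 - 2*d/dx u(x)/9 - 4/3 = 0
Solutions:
 u(x) = C1 + 27*x^3/8 - 6*x


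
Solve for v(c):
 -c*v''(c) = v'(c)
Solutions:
 v(c) = C1 + C2*log(c)


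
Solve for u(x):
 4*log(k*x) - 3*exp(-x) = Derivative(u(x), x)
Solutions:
 u(x) = C1 + 4*x*log(k*x) - 4*x + 3*exp(-x)


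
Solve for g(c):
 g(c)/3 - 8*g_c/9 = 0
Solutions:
 g(c) = C1*exp(3*c/8)


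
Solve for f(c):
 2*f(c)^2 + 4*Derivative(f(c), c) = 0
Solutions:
 f(c) = 2/(C1 + c)


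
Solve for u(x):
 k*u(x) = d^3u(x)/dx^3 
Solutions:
 u(x) = C1*exp(k^(1/3)*x) + C2*exp(k^(1/3)*x*(-1 + sqrt(3)*I)/2) + C3*exp(-k^(1/3)*x*(1 + sqrt(3)*I)/2)


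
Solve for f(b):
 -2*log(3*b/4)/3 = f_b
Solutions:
 f(b) = C1 - 2*b*log(b)/3 - 2*b*log(3)/3 + 2*b/3 + 4*b*log(2)/3


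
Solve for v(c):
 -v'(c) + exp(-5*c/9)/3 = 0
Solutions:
 v(c) = C1 - 3*exp(-5*c/9)/5


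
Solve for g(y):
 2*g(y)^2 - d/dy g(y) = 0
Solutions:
 g(y) = -1/(C1 + 2*y)


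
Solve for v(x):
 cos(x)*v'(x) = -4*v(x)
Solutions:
 v(x) = C1*(sin(x)^2 - 2*sin(x) + 1)/(sin(x)^2 + 2*sin(x) + 1)


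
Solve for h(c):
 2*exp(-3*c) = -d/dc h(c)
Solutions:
 h(c) = C1 + 2*exp(-3*c)/3


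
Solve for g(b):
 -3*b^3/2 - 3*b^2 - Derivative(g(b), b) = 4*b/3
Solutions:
 g(b) = C1 - 3*b^4/8 - b^3 - 2*b^2/3


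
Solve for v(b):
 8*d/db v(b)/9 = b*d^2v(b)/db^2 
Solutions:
 v(b) = C1 + C2*b^(17/9)


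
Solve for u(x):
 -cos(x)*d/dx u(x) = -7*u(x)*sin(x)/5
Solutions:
 u(x) = C1/cos(x)^(7/5)


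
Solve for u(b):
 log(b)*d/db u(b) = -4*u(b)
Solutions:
 u(b) = C1*exp(-4*li(b))


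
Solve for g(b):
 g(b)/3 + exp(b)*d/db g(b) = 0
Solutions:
 g(b) = C1*exp(exp(-b)/3)


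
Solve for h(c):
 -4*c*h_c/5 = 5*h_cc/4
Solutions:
 h(c) = C1 + C2*erf(2*sqrt(2)*c/5)


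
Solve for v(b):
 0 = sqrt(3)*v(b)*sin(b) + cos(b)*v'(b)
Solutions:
 v(b) = C1*cos(b)^(sqrt(3))


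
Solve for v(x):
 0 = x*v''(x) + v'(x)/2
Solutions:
 v(x) = C1 + C2*sqrt(x)


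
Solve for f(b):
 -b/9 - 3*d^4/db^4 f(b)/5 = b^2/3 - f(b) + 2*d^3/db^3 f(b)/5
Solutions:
 f(b) = C1*exp(b*(-10 - 10^(1/3) + 2*10^(2/3))/18)*sin(10^(1/3)*sqrt(3)*b*(1 + 2*10^(1/3))/18) + C2*exp(b*(-10 - 10^(1/3) + 2*10^(2/3))/18)*cos(10^(1/3)*sqrt(3)*b*(1 + 2*10^(1/3))/18) + C3*exp(b) + C4*exp(b*(-2*10^(2/3) - 5 + 10^(1/3))/9) + b^2/3 + b/9


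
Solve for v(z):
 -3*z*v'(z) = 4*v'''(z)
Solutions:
 v(z) = C1 + Integral(C2*airyai(-6^(1/3)*z/2) + C3*airybi(-6^(1/3)*z/2), z)


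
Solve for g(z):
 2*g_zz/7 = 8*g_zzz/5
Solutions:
 g(z) = C1 + C2*z + C3*exp(5*z/28)


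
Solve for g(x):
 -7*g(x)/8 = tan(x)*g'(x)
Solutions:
 g(x) = C1/sin(x)^(7/8)


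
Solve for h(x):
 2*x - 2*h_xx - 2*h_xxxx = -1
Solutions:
 h(x) = C1 + C2*x + C3*sin(x) + C4*cos(x) + x^3/6 + x^2/4


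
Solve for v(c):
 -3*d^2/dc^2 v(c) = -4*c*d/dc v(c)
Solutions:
 v(c) = C1 + C2*erfi(sqrt(6)*c/3)


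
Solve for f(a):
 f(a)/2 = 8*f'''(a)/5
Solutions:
 f(a) = C3*exp(2^(2/3)*5^(1/3)*a/4) + (C1*sin(2^(2/3)*sqrt(3)*5^(1/3)*a/8) + C2*cos(2^(2/3)*sqrt(3)*5^(1/3)*a/8))*exp(-2^(2/3)*5^(1/3)*a/8)


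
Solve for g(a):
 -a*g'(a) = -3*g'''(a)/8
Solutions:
 g(a) = C1 + Integral(C2*airyai(2*3^(2/3)*a/3) + C3*airybi(2*3^(2/3)*a/3), a)


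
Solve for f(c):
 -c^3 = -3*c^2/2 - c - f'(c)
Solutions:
 f(c) = C1 + c^4/4 - c^3/2 - c^2/2


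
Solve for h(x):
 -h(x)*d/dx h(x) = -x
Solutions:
 h(x) = -sqrt(C1 + x^2)
 h(x) = sqrt(C1 + x^2)


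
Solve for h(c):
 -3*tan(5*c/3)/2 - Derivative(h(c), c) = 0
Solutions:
 h(c) = C1 + 9*log(cos(5*c/3))/10


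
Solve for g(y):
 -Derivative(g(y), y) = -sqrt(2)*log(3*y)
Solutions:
 g(y) = C1 + sqrt(2)*y*log(y) - sqrt(2)*y + sqrt(2)*y*log(3)


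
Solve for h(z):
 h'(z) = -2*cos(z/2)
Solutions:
 h(z) = C1 - 4*sin(z/2)


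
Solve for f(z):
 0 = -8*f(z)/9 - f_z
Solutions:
 f(z) = C1*exp(-8*z/9)


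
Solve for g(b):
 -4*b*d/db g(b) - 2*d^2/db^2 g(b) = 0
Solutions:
 g(b) = C1 + C2*erf(b)


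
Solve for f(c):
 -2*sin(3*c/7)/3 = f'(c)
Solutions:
 f(c) = C1 + 14*cos(3*c/7)/9


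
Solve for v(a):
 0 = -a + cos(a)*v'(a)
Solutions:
 v(a) = C1 + Integral(a/cos(a), a)


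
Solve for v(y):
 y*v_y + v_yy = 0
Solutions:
 v(y) = C1 + C2*erf(sqrt(2)*y/2)


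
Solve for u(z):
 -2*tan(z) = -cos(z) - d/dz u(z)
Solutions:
 u(z) = C1 - 2*log(cos(z)) - sin(z)


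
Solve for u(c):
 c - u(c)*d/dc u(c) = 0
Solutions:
 u(c) = -sqrt(C1 + c^2)
 u(c) = sqrt(C1 + c^2)


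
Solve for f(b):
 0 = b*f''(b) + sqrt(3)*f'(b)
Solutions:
 f(b) = C1 + C2*b^(1 - sqrt(3))


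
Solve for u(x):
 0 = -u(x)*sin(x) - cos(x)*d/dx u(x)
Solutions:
 u(x) = C1*cos(x)


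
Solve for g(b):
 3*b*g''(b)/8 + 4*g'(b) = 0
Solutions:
 g(b) = C1 + C2/b^(29/3)


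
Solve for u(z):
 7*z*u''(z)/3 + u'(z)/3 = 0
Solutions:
 u(z) = C1 + C2*z^(6/7)


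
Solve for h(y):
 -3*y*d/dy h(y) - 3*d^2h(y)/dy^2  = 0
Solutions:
 h(y) = C1 + C2*erf(sqrt(2)*y/2)


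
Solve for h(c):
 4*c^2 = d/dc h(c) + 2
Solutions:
 h(c) = C1 + 4*c^3/3 - 2*c


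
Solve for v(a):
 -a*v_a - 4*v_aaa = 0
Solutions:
 v(a) = C1 + Integral(C2*airyai(-2^(1/3)*a/2) + C3*airybi(-2^(1/3)*a/2), a)


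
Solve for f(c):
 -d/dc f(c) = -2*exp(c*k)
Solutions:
 f(c) = C1 + 2*exp(c*k)/k


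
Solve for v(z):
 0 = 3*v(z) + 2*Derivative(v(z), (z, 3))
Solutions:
 v(z) = C3*exp(-2^(2/3)*3^(1/3)*z/2) + (C1*sin(2^(2/3)*3^(5/6)*z/4) + C2*cos(2^(2/3)*3^(5/6)*z/4))*exp(2^(2/3)*3^(1/3)*z/4)


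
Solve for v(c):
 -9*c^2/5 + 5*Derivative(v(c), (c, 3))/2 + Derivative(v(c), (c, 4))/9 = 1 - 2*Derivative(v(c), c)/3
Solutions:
 v(c) = C1 + C2*exp(c*(-30 + 75*3^(2/3)/(4*sqrt(1129) + 1133)^(1/3) + 3^(1/3)*(4*sqrt(1129) + 1133)^(1/3))/4)*sin(3^(1/6)*c*(-3^(2/3)*(4*sqrt(1129) + 1133)^(1/3) + 225/(4*sqrt(1129) + 1133)^(1/3))/4) + C3*exp(c*(-30 + 75*3^(2/3)/(4*sqrt(1129) + 1133)^(1/3) + 3^(1/3)*(4*sqrt(1129) + 1133)^(1/3))/4)*cos(3^(1/6)*c*(-3^(2/3)*(4*sqrt(1129) + 1133)^(1/3) + 225/(4*sqrt(1129) + 1133)^(1/3))/4) + C4*exp(-c*(75*3^(2/3)/(4*sqrt(1129) + 1133)^(1/3) + 15 + 3^(1/3)*(4*sqrt(1129) + 1133)^(1/3))/2) + 9*c^3/10 - 75*c/4


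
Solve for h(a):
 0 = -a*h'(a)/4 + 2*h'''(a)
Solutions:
 h(a) = C1 + Integral(C2*airyai(a/2) + C3*airybi(a/2), a)


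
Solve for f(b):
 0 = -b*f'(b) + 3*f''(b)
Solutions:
 f(b) = C1 + C2*erfi(sqrt(6)*b/6)


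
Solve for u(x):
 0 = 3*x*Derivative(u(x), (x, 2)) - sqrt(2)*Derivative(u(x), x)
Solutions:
 u(x) = C1 + C2*x^(sqrt(2)/3 + 1)


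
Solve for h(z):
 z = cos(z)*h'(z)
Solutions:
 h(z) = C1 + Integral(z/cos(z), z)


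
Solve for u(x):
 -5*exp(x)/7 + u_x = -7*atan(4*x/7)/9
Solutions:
 u(x) = C1 - 7*x*atan(4*x/7)/9 + 5*exp(x)/7 + 49*log(16*x^2 + 49)/72


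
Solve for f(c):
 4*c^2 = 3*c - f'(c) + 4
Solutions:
 f(c) = C1 - 4*c^3/3 + 3*c^2/2 + 4*c


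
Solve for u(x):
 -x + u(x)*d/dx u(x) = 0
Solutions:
 u(x) = -sqrt(C1 + x^2)
 u(x) = sqrt(C1 + x^2)


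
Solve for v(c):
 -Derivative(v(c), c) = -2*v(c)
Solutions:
 v(c) = C1*exp(2*c)


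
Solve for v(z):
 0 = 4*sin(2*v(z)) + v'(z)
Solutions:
 v(z) = pi - acos((-C1 - exp(16*z))/(C1 - exp(16*z)))/2
 v(z) = acos((-C1 - exp(16*z))/(C1 - exp(16*z)))/2


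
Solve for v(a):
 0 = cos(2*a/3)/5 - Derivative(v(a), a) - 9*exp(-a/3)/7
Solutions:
 v(a) = C1 + 3*sin(2*a/3)/10 + 27*exp(-a/3)/7


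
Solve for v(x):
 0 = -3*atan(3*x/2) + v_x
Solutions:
 v(x) = C1 + 3*x*atan(3*x/2) - log(9*x^2 + 4)


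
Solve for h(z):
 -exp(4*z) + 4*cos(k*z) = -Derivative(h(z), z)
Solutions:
 h(z) = C1 + exp(4*z)/4 - 4*sin(k*z)/k


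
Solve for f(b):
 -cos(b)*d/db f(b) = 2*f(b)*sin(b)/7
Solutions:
 f(b) = C1*cos(b)^(2/7)


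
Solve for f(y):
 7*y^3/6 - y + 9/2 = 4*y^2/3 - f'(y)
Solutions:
 f(y) = C1 - 7*y^4/24 + 4*y^3/9 + y^2/2 - 9*y/2


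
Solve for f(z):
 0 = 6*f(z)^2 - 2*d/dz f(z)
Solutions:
 f(z) = -1/(C1 + 3*z)


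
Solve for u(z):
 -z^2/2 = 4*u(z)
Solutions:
 u(z) = -z^2/8


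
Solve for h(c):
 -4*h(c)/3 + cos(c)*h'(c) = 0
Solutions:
 h(c) = C1*(sin(c) + 1)^(2/3)/(sin(c) - 1)^(2/3)


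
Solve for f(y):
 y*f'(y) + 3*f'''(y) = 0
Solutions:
 f(y) = C1 + Integral(C2*airyai(-3^(2/3)*y/3) + C3*airybi(-3^(2/3)*y/3), y)


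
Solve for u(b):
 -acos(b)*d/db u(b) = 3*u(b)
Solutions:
 u(b) = C1*exp(-3*Integral(1/acos(b), b))


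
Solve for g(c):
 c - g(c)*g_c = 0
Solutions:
 g(c) = -sqrt(C1 + c^2)
 g(c) = sqrt(C1 + c^2)


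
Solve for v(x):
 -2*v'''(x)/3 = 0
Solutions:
 v(x) = C1 + C2*x + C3*x^2


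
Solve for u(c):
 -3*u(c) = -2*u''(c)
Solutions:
 u(c) = C1*exp(-sqrt(6)*c/2) + C2*exp(sqrt(6)*c/2)


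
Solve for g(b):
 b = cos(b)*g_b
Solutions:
 g(b) = C1 + Integral(b/cos(b), b)


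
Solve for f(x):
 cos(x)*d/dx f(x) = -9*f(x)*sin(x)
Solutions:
 f(x) = C1*cos(x)^9


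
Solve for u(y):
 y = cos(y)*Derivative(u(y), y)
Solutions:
 u(y) = C1 + Integral(y/cos(y), y)


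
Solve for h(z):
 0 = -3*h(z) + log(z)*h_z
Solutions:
 h(z) = C1*exp(3*li(z))


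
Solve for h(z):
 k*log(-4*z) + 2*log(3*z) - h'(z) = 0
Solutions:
 h(z) = C1 + z*(k + 2)*log(z) + z*(-k + 2*k*log(2) + I*pi*k - 2 + 2*log(3))


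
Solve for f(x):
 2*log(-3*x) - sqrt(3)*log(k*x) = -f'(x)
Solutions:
 f(x) = C1 + x*(sqrt(3)*log(-k) - 2*log(3) - sqrt(3) + 2) - x*(2 - sqrt(3))*log(-x)


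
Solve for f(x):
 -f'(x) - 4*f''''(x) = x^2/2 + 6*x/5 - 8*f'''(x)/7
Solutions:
 f(x) = C1 + C2*exp(x*(16/(21*sqrt(191793) + 9197)^(1/3) + 8 + (21*sqrt(191793) + 9197)^(1/3))/84)*sin(sqrt(3)*x*(-(21*sqrt(191793) + 9197)^(1/3) + 16/(21*sqrt(191793) + 9197)^(1/3))/84) + C3*exp(x*(16/(21*sqrt(191793) + 9197)^(1/3) + 8 + (21*sqrt(191793) + 9197)^(1/3))/84)*cos(sqrt(3)*x*(-(21*sqrt(191793) + 9197)^(1/3) + 16/(21*sqrt(191793) + 9197)^(1/3))/84) + C4*exp(x*(-(21*sqrt(191793) + 9197)^(1/3) - 16/(21*sqrt(191793) + 9197)^(1/3) + 4)/42) - x^3/6 - 3*x^2/5 - 8*x/7


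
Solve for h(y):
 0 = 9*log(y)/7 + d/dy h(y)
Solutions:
 h(y) = C1 - 9*y*log(y)/7 + 9*y/7


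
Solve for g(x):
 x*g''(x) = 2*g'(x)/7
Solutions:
 g(x) = C1 + C2*x^(9/7)


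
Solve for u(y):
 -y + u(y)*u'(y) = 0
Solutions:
 u(y) = -sqrt(C1 + y^2)
 u(y) = sqrt(C1 + y^2)


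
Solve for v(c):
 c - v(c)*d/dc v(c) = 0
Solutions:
 v(c) = -sqrt(C1 + c^2)
 v(c) = sqrt(C1 + c^2)


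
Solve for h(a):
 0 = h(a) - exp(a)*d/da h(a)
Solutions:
 h(a) = C1*exp(-exp(-a))


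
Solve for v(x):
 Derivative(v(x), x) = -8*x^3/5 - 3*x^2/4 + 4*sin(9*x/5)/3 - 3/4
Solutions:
 v(x) = C1 - 2*x^4/5 - x^3/4 - 3*x/4 - 20*cos(9*x/5)/27


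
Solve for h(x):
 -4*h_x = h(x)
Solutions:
 h(x) = C1*exp(-x/4)


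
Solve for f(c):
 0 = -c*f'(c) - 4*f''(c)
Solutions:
 f(c) = C1 + C2*erf(sqrt(2)*c/4)


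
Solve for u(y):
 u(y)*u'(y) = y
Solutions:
 u(y) = -sqrt(C1 + y^2)
 u(y) = sqrt(C1 + y^2)


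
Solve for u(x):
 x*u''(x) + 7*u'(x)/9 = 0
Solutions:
 u(x) = C1 + C2*x^(2/9)


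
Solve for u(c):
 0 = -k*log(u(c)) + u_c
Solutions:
 li(u(c)) = C1 + c*k


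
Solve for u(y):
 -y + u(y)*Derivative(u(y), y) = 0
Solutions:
 u(y) = -sqrt(C1 + y^2)
 u(y) = sqrt(C1 + y^2)


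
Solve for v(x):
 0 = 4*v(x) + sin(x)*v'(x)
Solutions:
 v(x) = C1*(cos(x)^2 + 2*cos(x) + 1)/(cos(x)^2 - 2*cos(x) + 1)


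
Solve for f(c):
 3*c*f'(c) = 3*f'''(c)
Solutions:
 f(c) = C1 + Integral(C2*airyai(c) + C3*airybi(c), c)


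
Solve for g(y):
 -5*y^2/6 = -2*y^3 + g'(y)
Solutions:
 g(y) = C1 + y^4/2 - 5*y^3/18


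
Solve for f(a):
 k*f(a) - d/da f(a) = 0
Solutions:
 f(a) = C1*exp(a*k)


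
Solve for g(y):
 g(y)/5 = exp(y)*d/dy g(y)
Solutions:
 g(y) = C1*exp(-exp(-y)/5)


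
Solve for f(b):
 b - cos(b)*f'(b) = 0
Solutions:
 f(b) = C1 + Integral(b/cos(b), b)


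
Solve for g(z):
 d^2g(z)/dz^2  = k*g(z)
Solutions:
 g(z) = C1*exp(-sqrt(k)*z) + C2*exp(sqrt(k)*z)


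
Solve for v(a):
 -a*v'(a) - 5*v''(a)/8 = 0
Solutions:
 v(a) = C1 + C2*erf(2*sqrt(5)*a/5)


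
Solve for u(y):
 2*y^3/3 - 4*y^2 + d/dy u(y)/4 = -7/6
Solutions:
 u(y) = C1 - 2*y^4/3 + 16*y^3/3 - 14*y/3


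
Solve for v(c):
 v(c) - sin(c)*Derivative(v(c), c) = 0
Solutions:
 v(c) = C1*sqrt(cos(c) - 1)/sqrt(cos(c) + 1)


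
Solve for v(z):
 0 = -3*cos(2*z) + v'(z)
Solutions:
 v(z) = C1 + 3*sin(2*z)/2


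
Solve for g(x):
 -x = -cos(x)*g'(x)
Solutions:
 g(x) = C1 + Integral(x/cos(x), x)


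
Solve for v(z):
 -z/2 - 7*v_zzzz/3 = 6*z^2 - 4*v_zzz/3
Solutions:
 v(z) = C1 + C2*z + C3*z^2 + C4*exp(4*z/7) + 3*z^5/40 + 43*z^4/64 + 301*z^3/64


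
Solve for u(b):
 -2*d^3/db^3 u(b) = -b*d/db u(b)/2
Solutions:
 u(b) = C1 + Integral(C2*airyai(2^(1/3)*b/2) + C3*airybi(2^(1/3)*b/2), b)


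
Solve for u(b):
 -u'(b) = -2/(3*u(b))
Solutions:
 u(b) = -sqrt(C1 + 12*b)/3
 u(b) = sqrt(C1 + 12*b)/3


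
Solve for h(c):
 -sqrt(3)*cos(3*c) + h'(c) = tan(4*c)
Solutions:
 h(c) = C1 - log(cos(4*c))/4 + sqrt(3)*sin(3*c)/3


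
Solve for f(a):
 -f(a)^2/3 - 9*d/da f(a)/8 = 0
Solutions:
 f(a) = 27/(C1 + 8*a)


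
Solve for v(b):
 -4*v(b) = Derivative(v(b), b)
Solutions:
 v(b) = C1*exp(-4*b)


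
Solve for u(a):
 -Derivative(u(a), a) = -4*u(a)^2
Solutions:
 u(a) = -1/(C1 + 4*a)


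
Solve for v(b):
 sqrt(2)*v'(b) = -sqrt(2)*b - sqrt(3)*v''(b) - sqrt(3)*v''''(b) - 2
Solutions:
 v(b) = C1 + C2*exp(2^(1/6)*sqrt(3)*b*(-2/(3 + sqrt(11))^(1/3) + 2^(2/3)*(3 + sqrt(11))^(1/3))/12)*sin(2^(1/6)*b*(2/(3 + sqrt(11))^(1/3) + 2^(2/3)*(3 + sqrt(11))^(1/3))/4) + C3*exp(2^(1/6)*sqrt(3)*b*(-2/(3 + sqrt(11))^(1/3) + 2^(2/3)*(3 + sqrt(11))^(1/3))/12)*cos(2^(1/6)*b*(2/(3 + sqrt(11))^(1/3) + 2^(2/3)*(3 + sqrt(11))^(1/3))/4) + C4*exp(-2^(1/6)*sqrt(3)*b*(-2/(3 + sqrt(11))^(1/3) + 2^(2/3)*(3 + sqrt(11))^(1/3))/6) - b^2/2 - sqrt(2)*b + sqrt(6)*b/2


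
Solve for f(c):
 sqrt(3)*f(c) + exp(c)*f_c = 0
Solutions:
 f(c) = C1*exp(sqrt(3)*exp(-c))


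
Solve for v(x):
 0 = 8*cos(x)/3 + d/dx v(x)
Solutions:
 v(x) = C1 - 8*sin(x)/3


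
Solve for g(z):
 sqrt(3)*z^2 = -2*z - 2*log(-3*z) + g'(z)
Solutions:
 g(z) = C1 + sqrt(3)*z^3/3 + z^2 + 2*z*log(-z) + 2*z*(-1 + log(3))


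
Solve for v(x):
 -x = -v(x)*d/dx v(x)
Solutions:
 v(x) = -sqrt(C1 + x^2)
 v(x) = sqrt(C1 + x^2)


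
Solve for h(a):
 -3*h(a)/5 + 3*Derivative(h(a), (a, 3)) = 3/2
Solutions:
 h(a) = C3*exp(5^(2/3)*a/5) + (C1*sin(sqrt(3)*5^(2/3)*a/10) + C2*cos(sqrt(3)*5^(2/3)*a/10))*exp(-5^(2/3)*a/10) - 5/2


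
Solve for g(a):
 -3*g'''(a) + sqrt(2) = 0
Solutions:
 g(a) = C1 + C2*a + C3*a^2 + sqrt(2)*a^3/18


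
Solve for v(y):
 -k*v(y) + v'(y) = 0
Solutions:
 v(y) = C1*exp(k*y)


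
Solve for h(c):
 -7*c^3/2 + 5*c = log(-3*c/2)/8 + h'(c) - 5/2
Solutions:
 h(c) = C1 - 7*c^4/8 + 5*c^2/2 - c*log(-c)/8 + c*(-log(3) + log(2) + 21)/8


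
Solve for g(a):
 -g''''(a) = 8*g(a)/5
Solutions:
 g(a) = (C1*sin(2^(1/4)*5^(3/4)*a/5) + C2*cos(2^(1/4)*5^(3/4)*a/5))*exp(-2^(1/4)*5^(3/4)*a/5) + (C3*sin(2^(1/4)*5^(3/4)*a/5) + C4*cos(2^(1/4)*5^(3/4)*a/5))*exp(2^(1/4)*5^(3/4)*a/5)


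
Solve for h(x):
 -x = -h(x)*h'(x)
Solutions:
 h(x) = -sqrt(C1 + x^2)
 h(x) = sqrt(C1 + x^2)


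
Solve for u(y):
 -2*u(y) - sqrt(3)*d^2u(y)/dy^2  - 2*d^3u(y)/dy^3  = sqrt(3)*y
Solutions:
 u(y) = C1*exp(y*(-2*sqrt(3) + 3^(2/3)/(sqrt(3) + 36 + sqrt(-3 + (sqrt(3) + 36)^2))^(1/3) + 3^(1/3)*(sqrt(3) + 36 + sqrt(-3 + (sqrt(3) + 36)^2))^(1/3))/12)*sin(sqrt(3)*y*(-(3*sqrt(3) + 108 + 4*sqrt(-27/16 + (3*sqrt(3)/4 + 27)^2))^(1/3) + 3/(3*sqrt(3) + 108 + 4*sqrt(-27/16 + (3*sqrt(3)/4 + 27)^2))^(1/3))/12) + C2*exp(y*(-2*sqrt(3) + 3^(2/3)/(sqrt(3) + 36 + sqrt(-3 + (sqrt(3) + 36)^2))^(1/3) + 3^(1/3)*(sqrt(3) + 36 + sqrt(-3 + (sqrt(3) + 36)^2))^(1/3))/12)*cos(sqrt(3)*y*(-(3*sqrt(3) + 108 + 4*sqrt(-27/16 + (3*sqrt(3)/4 + 27)^2))^(1/3) + 3/(3*sqrt(3) + 108 + 4*sqrt(-27/16 + (3*sqrt(3)/4 + 27)^2))^(1/3))/12) + C3*exp(-y*(3^(2/3)/(sqrt(3) + 36 + sqrt(-3 + (sqrt(3) + 36)^2))^(1/3) + sqrt(3) + 3^(1/3)*(sqrt(3) + 36 + sqrt(-3 + (sqrt(3) + 36)^2))^(1/3))/6) - sqrt(3)*y/2


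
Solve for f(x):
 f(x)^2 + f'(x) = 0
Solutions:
 f(x) = 1/(C1 + x)


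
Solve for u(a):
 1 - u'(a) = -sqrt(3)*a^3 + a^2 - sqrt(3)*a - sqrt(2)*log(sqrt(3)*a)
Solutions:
 u(a) = C1 + sqrt(3)*a^4/4 - a^3/3 + sqrt(3)*a^2/2 + sqrt(2)*a*log(a) - sqrt(2)*a + sqrt(2)*a*log(3)/2 + a


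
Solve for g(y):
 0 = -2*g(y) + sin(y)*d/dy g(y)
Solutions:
 g(y) = C1*(cos(y) - 1)/(cos(y) + 1)


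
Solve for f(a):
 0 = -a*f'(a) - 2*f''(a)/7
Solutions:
 f(a) = C1 + C2*erf(sqrt(7)*a/2)


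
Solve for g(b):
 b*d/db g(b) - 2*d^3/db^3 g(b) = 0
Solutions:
 g(b) = C1 + Integral(C2*airyai(2^(2/3)*b/2) + C3*airybi(2^(2/3)*b/2), b)


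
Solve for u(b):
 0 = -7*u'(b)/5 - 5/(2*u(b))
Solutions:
 u(b) = -sqrt(C1 - 175*b)/7
 u(b) = sqrt(C1 - 175*b)/7


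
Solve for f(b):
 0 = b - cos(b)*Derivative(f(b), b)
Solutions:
 f(b) = C1 + Integral(b/cos(b), b)


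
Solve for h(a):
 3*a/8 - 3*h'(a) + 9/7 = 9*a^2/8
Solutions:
 h(a) = C1 - a^3/8 + a^2/16 + 3*a/7


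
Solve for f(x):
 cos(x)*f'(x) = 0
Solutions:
 f(x) = C1


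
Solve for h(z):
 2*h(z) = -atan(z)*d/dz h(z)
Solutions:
 h(z) = C1*exp(-2*Integral(1/atan(z), z))


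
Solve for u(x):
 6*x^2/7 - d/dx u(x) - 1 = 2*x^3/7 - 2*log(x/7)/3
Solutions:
 u(x) = C1 - x^4/14 + 2*x^3/7 + 2*x*log(x)/3 - 5*x/3 - 2*x*log(7)/3


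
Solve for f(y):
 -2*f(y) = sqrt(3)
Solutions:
 f(y) = -sqrt(3)/2


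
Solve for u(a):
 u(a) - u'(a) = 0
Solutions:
 u(a) = C1*exp(a)


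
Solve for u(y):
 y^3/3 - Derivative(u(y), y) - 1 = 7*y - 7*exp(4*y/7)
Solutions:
 u(y) = C1 + y^4/12 - 7*y^2/2 - y + 49*exp(4*y/7)/4


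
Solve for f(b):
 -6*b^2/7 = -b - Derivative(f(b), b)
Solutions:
 f(b) = C1 + 2*b^3/7 - b^2/2


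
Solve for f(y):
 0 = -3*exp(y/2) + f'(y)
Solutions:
 f(y) = C1 + 6*exp(y/2)


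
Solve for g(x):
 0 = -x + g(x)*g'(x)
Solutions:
 g(x) = -sqrt(C1 + x^2)
 g(x) = sqrt(C1 + x^2)


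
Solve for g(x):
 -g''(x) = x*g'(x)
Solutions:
 g(x) = C1 + C2*erf(sqrt(2)*x/2)


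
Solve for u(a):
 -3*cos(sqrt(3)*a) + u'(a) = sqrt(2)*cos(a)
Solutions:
 u(a) = C1 + sqrt(2)*sin(a) + sqrt(3)*sin(sqrt(3)*a)


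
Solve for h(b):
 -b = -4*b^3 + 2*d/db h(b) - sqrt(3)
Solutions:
 h(b) = C1 + b^4/2 - b^2/4 + sqrt(3)*b/2


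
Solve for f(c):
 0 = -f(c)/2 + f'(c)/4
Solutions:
 f(c) = C1*exp(2*c)


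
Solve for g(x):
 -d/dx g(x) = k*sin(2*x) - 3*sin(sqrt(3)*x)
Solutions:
 g(x) = C1 + k*cos(2*x)/2 - sqrt(3)*cos(sqrt(3)*x)


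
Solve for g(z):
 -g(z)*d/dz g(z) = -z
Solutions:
 g(z) = -sqrt(C1 + z^2)
 g(z) = sqrt(C1 + z^2)


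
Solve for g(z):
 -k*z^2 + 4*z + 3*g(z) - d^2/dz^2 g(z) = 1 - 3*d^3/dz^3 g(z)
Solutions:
 g(z) = C1*exp(z*(2*2^(1/3)/(135*sqrt(29) + 727)^(1/3) + 4 + 2^(2/3)*(135*sqrt(29) + 727)^(1/3))/36)*sin(2^(1/3)*sqrt(3)*z*(-2^(1/3)*(135*sqrt(29) + 727)^(1/3) + 2/(135*sqrt(29) + 727)^(1/3))/36) + C2*exp(z*(2*2^(1/3)/(135*sqrt(29) + 727)^(1/3) + 4 + 2^(2/3)*(135*sqrt(29) + 727)^(1/3))/36)*cos(2^(1/3)*sqrt(3)*z*(-2^(1/3)*(135*sqrt(29) + 727)^(1/3) + 2/(135*sqrt(29) + 727)^(1/3))/36) + C3*exp(z*(-2^(2/3)*(135*sqrt(29) + 727)^(1/3) - 2*2^(1/3)/(135*sqrt(29) + 727)^(1/3) + 2)/18) + k*z^2/3 + 2*k/9 - 4*z/3 + 1/3


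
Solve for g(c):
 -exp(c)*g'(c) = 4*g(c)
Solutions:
 g(c) = C1*exp(4*exp(-c))


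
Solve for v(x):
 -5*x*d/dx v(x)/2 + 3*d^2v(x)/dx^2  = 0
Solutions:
 v(x) = C1 + C2*erfi(sqrt(15)*x/6)


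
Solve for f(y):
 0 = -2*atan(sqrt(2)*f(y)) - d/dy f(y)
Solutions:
 Integral(1/atan(sqrt(2)*_y), (_y, f(y))) = C1 - 2*y


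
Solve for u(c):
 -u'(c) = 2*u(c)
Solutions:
 u(c) = C1*exp(-2*c)


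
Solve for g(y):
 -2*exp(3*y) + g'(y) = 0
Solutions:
 g(y) = C1 + 2*exp(3*y)/3


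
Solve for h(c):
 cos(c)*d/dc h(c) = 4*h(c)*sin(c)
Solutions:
 h(c) = C1/cos(c)^4


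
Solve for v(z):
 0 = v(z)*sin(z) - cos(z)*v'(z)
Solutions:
 v(z) = C1/cos(z)


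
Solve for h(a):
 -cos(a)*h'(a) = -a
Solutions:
 h(a) = C1 + Integral(a/cos(a), a)


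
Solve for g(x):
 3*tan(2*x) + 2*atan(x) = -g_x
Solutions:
 g(x) = C1 - 2*x*atan(x) + log(x^2 + 1) + 3*log(cos(2*x))/2


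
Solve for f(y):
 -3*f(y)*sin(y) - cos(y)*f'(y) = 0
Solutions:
 f(y) = C1*cos(y)^3


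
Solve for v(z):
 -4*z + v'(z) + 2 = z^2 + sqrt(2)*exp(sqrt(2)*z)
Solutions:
 v(z) = C1 + z^3/3 + 2*z^2 - 2*z + exp(sqrt(2)*z)


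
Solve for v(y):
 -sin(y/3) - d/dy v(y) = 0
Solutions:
 v(y) = C1 + 3*cos(y/3)


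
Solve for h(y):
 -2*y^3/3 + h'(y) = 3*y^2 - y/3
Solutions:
 h(y) = C1 + y^4/6 + y^3 - y^2/6


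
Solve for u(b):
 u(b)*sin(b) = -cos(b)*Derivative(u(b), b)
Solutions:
 u(b) = C1*cos(b)


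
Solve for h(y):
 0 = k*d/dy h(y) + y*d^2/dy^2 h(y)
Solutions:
 h(y) = C1 + y^(1 - re(k))*(C2*sin(log(y)*Abs(im(k))) + C3*cos(log(y)*im(k)))


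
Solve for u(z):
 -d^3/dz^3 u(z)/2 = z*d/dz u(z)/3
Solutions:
 u(z) = C1 + Integral(C2*airyai(-2^(1/3)*3^(2/3)*z/3) + C3*airybi(-2^(1/3)*3^(2/3)*z/3), z)


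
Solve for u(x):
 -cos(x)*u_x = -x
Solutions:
 u(x) = C1 + Integral(x/cos(x), x)


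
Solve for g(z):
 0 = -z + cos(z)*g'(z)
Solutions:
 g(z) = C1 + Integral(z/cos(z), z)


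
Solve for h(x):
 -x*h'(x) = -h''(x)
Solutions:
 h(x) = C1 + C2*erfi(sqrt(2)*x/2)


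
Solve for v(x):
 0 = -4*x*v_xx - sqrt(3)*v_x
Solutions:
 v(x) = C1 + C2*x^(1 - sqrt(3)/4)


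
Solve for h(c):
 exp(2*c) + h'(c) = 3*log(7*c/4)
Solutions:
 h(c) = C1 + 3*c*log(c) + 3*c*(-2*log(2) - 1 + log(7)) - exp(2*c)/2


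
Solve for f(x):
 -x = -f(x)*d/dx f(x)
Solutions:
 f(x) = -sqrt(C1 + x^2)
 f(x) = sqrt(C1 + x^2)


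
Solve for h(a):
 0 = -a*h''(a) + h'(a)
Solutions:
 h(a) = C1 + C2*a^2


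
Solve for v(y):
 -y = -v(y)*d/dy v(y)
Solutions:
 v(y) = -sqrt(C1 + y^2)
 v(y) = sqrt(C1 + y^2)


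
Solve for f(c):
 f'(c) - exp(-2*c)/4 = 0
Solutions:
 f(c) = C1 - exp(-2*c)/8


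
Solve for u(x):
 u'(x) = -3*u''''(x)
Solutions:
 u(x) = C1 + C4*exp(-3^(2/3)*x/3) + (C2*sin(3^(1/6)*x/2) + C3*cos(3^(1/6)*x/2))*exp(3^(2/3)*x/6)


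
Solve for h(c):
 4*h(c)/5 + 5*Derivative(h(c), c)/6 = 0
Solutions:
 h(c) = C1*exp(-24*c/25)


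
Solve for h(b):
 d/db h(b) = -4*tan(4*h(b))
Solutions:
 h(b) = -asin(C1*exp(-16*b))/4 + pi/4
 h(b) = asin(C1*exp(-16*b))/4


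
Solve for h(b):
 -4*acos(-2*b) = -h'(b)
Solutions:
 h(b) = C1 + 4*b*acos(-2*b) + 2*sqrt(1 - 4*b^2)


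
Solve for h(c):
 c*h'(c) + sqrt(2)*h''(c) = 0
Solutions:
 h(c) = C1 + C2*erf(2^(1/4)*c/2)


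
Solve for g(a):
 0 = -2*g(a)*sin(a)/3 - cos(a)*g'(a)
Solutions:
 g(a) = C1*cos(a)^(2/3)


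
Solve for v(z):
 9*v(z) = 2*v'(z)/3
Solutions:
 v(z) = C1*exp(27*z/2)


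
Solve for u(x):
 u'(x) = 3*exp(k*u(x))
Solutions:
 u(x) = Piecewise((log(-1/(C1*k + 3*k*x))/k, Ne(k, 0)), (nan, True))
 u(x) = Piecewise((C1 + 3*x, Eq(k, 0)), (nan, True))


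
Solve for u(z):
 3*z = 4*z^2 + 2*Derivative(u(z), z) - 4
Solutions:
 u(z) = C1 - 2*z^3/3 + 3*z^2/4 + 2*z


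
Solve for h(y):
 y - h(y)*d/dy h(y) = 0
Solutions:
 h(y) = -sqrt(C1 + y^2)
 h(y) = sqrt(C1 + y^2)


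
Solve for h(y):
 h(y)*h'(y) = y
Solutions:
 h(y) = -sqrt(C1 + y^2)
 h(y) = sqrt(C1 + y^2)


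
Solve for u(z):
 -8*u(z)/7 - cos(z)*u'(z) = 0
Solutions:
 u(z) = C1*(sin(z) - 1)^(4/7)/(sin(z) + 1)^(4/7)


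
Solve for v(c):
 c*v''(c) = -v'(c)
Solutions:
 v(c) = C1 + C2*log(c)


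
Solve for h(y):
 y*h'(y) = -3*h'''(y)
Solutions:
 h(y) = C1 + Integral(C2*airyai(-3^(2/3)*y/3) + C3*airybi(-3^(2/3)*y/3), y)


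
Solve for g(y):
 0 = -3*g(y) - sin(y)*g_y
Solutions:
 g(y) = C1*(cos(y) + 1)^(3/2)/(cos(y) - 1)^(3/2)


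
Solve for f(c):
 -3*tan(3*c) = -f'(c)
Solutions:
 f(c) = C1 - log(cos(3*c))


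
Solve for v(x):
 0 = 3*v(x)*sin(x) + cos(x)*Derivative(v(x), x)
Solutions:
 v(x) = C1*cos(x)^3


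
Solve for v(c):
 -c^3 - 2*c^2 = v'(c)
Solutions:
 v(c) = C1 - c^4/4 - 2*c^3/3


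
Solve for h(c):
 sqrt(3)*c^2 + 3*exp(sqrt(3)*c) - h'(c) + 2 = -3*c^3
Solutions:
 h(c) = C1 + 3*c^4/4 + sqrt(3)*c^3/3 + 2*c + sqrt(3)*exp(sqrt(3)*c)


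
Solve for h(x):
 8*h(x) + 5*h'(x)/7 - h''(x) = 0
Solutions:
 h(x) = C1*exp(x*(5 - 3*sqrt(177))/14) + C2*exp(x*(5 + 3*sqrt(177))/14)


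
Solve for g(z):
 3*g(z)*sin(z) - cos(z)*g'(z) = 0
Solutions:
 g(z) = C1/cos(z)^3


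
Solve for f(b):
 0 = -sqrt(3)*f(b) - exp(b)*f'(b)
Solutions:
 f(b) = C1*exp(sqrt(3)*exp(-b))


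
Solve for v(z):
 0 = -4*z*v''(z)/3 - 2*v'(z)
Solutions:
 v(z) = C1 + C2/sqrt(z)


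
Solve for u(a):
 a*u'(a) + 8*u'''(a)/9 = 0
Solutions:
 u(a) = C1 + Integral(C2*airyai(-3^(2/3)*a/2) + C3*airybi(-3^(2/3)*a/2), a)


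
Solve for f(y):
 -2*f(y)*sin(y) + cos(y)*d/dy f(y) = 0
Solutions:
 f(y) = C1/cos(y)^2


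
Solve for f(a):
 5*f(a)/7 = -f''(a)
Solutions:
 f(a) = C1*sin(sqrt(35)*a/7) + C2*cos(sqrt(35)*a/7)


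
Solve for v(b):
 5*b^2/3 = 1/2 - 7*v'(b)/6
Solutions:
 v(b) = C1 - 10*b^3/21 + 3*b/7


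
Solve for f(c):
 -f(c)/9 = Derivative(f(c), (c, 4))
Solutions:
 f(c) = (C1*sin(sqrt(6)*c/6) + C2*cos(sqrt(6)*c/6))*exp(-sqrt(6)*c/6) + (C3*sin(sqrt(6)*c/6) + C4*cos(sqrt(6)*c/6))*exp(sqrt(6)*c/6)


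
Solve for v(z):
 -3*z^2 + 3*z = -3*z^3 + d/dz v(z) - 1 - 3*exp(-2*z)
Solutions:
 v(z) = C1 + 3*z^4/4 - z^3 + 3*z^2/2 + z - 3*exp(-2*z)/2


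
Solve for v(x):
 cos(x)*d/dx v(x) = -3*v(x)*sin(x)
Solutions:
 v(x) = C1*cos(x)^3


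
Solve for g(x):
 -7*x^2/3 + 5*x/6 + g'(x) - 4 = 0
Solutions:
 g(x) = C1 + 7*x^3/9 - 5*x^2/12 + 4*x


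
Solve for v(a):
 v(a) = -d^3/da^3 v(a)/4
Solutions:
 v(a) = C3*exp(-2^(2/3)*a) + (C1*sin(2^(2/3)*sqrt(3)*a/2) + C2*cos(2^(2/3)*sqrt(3)*a/2))*exp(2^(2/3)*a/2)


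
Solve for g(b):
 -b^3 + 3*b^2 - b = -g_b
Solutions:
 g(b) = C1 + b^4/4 - b^3 + b^2/2


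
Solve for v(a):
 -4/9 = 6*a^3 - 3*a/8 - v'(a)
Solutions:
 v(a) = C1 + 3*a^4/2 - 3*a^2/16 + 4*a/9


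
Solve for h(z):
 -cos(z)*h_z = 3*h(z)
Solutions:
 h(z) = C1*(sin(z) - 1)^(3/2)/(sin(z) + 1)^(3/2)


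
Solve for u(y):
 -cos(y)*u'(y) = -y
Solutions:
 u(y) = C1 + Integral(y/cos(y), y)


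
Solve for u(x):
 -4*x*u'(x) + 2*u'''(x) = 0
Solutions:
 u(x) = C1 + Integral(C2*airyai(2^(1/3)*x) + C3*airybi(2^(1/3)*x), x)


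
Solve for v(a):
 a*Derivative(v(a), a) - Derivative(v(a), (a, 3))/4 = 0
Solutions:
 v(a) = C1 + Integral(C2*airyai(2^(2/3)*a) + C3*airybi(2^(2/3)*a), a)


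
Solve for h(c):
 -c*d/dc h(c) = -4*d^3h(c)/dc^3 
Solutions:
 h(c) = C1 + Integral(C2*airyai(2^(1/3)*c/2) + C3*airybi(2^(1/3)*c/2), c)


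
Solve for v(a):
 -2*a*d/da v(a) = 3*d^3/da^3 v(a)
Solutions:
 v(a) = C1 + Integral(C2*airyai(-2^(1/3)*3^(2/3)*a/3) + C3*airybi(-2^(1/3)*3^(2/3)*a/3), a)


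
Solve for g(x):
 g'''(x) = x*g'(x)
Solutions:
 g(x) = C1 + Integral(C2*airyai(x) + C3*airybi(x), x)


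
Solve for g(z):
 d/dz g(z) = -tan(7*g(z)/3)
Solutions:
 g(z) = -3*asin(C1*exp(-7*z/3))/7 + 3*pi/7
 g(z) = 3*asin(C1*exp(-7*z/3))/7


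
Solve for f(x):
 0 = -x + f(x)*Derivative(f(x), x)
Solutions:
 f(x) = -sqrt(C1 + x^2)
 f(x) = sqrt(C1 + x^2)


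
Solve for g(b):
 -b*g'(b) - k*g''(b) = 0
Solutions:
 g(b) = C1 + C2*sqrt(k)*erf(sqrt(2)*b*sqrt(1/k)/2)


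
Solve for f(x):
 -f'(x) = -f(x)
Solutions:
 f(x) = C1*exp(x)


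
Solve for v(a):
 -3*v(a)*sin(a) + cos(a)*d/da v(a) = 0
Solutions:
 v(a) = C1/cos(a)^3


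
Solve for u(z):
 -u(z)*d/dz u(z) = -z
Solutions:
 u(z) = -sqrt(C1 + z^2)
 u(z) = sqrt(C1 + z^2)


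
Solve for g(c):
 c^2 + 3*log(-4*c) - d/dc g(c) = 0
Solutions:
 g(c) = C1 + c^3/3 + 3*c*log(-c) + 3*c*(-1 + 2*log(2))


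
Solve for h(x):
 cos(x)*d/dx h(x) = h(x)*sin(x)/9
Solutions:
 h(x) = C1/cos(x)^(1/9)


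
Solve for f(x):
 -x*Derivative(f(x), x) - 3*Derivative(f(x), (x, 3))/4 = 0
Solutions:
 f(x) = C1 + Integral(C2*airyai(-6^(2/3)*x/3) + C3*airybi(-6^(2/3)*x/3), x)


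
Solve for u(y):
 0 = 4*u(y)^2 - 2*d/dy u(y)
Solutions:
 u(y) = -1/(C1 + 2*y)


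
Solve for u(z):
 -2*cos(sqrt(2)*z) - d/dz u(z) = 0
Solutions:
 u(z) = C1 - sqrt(2)*sin(sqrt(2)*z)


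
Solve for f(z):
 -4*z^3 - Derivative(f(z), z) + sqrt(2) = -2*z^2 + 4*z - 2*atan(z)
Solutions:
 f(z) = C1 - z^4 + 2*z^3/3 - 2*z^2 + 2*z*atan(z) + sqrt(2)*z - log(z^2 + 1)


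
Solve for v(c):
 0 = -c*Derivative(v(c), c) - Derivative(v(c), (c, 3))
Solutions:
 v(c) = C1 + Integral(C2*airyai(-c) + C3*airybi(-c), c)


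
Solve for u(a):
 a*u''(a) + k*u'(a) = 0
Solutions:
 u(a) = C1 + a^(1 - re(k))*(C2*sin(log(a)*Abs(im(k))) + C3*cos(log(a)*im(k)))


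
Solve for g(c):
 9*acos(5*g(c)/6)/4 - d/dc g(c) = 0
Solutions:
 Integral(1/acos(5*_y/6), (_y, g(c))) = C1 + 9*c/4


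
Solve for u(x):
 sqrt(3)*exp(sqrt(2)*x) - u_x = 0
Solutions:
 u(x) = C1 + sqrt(6)*exp(sqrt(2)*x)/2


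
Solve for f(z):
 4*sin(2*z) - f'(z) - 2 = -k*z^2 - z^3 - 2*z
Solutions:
 f(z) = C1 + k*z^3/3 + z^4/4 + z^2 - 2*z - 2*cos(2*z)


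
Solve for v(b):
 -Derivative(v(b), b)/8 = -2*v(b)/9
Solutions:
 v(b) = C1*exp(16*b/9)


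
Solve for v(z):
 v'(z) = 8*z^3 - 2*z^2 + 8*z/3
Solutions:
 v(z) = C1 + 2*z^4 - 2*z^3/3 + 4*z^2/3


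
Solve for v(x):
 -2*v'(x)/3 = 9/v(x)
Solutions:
 v(x) = -sqrt(C1 - 27*x)
 v(x) = sqrt(C1 - 27*x)


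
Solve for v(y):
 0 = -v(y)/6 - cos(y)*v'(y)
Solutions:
 v(y) = C1*(sin(y) - 1)^(1/12)/(sin(y) + 1)^(1/12)


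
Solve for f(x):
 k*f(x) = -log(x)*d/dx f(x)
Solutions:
 f(x) = C1*exp(-k*li(x))


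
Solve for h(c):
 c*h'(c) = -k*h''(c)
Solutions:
 h(c) = C1 + C2*sqrt(k)*erf(sqrt(2)*c*sqrt(1/k)/2)


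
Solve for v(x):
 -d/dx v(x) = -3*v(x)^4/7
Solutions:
 v(x) = 7^(1/3)*(-1/(C1 + 9*x))^(1/3)
 v(x) = 7^(1/3)*(-1/(C1 + 3*x))^(1/3)*(-3^(2/3) - 3*3^(1/6)*I)/6
 v(x) = 7^(1/3)*(-1/(C1 + 3*x))^(1/3)*(-3^(2/3) + 3*3^(1/6)*I)/6


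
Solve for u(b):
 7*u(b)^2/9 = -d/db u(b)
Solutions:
 u(b) = 9/(C1 + 7*b)


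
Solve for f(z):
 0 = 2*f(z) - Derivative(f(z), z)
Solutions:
 f(z) = C1*exp(2*z)


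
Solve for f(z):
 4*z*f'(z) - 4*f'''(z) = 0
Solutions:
 f(z) = C1 + Integral(C2*airyai(z) + C3*airybi(z), z)


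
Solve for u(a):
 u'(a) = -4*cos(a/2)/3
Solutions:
 u(a) = C1 - 8*sin(a/2)/3


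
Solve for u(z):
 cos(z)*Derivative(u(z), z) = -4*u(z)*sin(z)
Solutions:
 u(z) = C1*cos(z)^4


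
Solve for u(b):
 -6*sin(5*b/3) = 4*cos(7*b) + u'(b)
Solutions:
 u(b) = C1 - 4*sin(7*b)/7 + 18*cos(5*b/3)/5


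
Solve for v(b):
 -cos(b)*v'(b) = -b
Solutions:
 v(b) = C1 + Integral(b/cos(b), b)


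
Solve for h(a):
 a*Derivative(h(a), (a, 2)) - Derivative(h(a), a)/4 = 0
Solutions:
 h(a) = C1 + C2*a^(5/4)


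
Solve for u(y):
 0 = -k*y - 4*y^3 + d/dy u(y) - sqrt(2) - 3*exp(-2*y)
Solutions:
 u(y) = C1 + k*y^2/2 + y^4 + sqrt(2)*y - 3*exp(-2*y)/2


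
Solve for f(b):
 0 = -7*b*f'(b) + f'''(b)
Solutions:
 f(b) = C1 + Integral(C2*airyai(7^(1/3)*b) + C3*airybi(7^(1/3)*b), b)


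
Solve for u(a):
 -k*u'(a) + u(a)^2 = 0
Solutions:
 u(a) = -k/(C1*k + a)


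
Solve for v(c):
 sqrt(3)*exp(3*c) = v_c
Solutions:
 v(c) = C1 + sqrt(3)*exp(3*c)/3


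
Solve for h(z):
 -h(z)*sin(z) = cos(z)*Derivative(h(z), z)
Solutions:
 h(z) = C1*cos(z)


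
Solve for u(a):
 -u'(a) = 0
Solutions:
 u(a) = C1


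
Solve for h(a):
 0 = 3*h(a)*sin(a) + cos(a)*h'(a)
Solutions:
 h(a) = C1*cos(a)^3


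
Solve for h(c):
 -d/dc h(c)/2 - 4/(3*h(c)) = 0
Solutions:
 h(c) = -sqrt(C1 - 48*c)/3
 h(c) = sqrt(C1 - 48*c)/3


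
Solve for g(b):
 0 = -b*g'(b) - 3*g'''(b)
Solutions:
 g(b) = C1 + Integral(C2*airyai(-3^(2/3)*b/3) + C3*airybi(-3^(2/3)*b/3), b)


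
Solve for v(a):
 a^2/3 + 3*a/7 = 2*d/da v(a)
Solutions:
 v(a) = C1 + a^3/18 + 3*a^2/28


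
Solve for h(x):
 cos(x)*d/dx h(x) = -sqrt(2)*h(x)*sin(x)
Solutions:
 h(x) = C1*cos(x)^(sqrt(2))


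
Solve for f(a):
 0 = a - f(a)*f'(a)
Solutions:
 f(a) = -sqrt(C1 + a^2)
 f(a) = sqrt(C1 + a^2)


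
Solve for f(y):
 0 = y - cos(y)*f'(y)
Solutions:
 f(y) = C1 + Integral(y/cos(y), y)


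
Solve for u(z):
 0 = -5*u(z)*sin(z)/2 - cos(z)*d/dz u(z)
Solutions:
 u(z) = C1*cos(z)^(5/2)


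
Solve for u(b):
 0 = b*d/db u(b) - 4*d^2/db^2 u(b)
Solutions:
 u(b) = C1 + C2*erfi(sqrt(2)*b/4)


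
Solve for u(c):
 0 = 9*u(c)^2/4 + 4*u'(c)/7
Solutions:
 u(c) = 16/(C1 + 63*c)


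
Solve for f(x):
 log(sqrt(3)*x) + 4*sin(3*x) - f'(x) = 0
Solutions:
 f(x) = C1 + x*log(x) - x + x*log(3)/2 - 4*cos(3*x)/3


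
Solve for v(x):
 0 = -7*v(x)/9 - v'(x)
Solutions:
 v(x) = C1*exp(-7*x/9)


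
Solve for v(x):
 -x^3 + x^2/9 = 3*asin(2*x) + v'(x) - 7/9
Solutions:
 v(x) = C1 - x^4/4 + x^3/27 - 3*x*asin(2*x) + 7*x/9 - 3*sqrt(1 - 4*x^2)/2


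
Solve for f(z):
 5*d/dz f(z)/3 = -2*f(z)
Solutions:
 f(z) = C1*exp(-6*z/5)


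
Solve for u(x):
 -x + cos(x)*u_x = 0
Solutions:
 u(x) = C1 + Integral(x/cos(x), x)


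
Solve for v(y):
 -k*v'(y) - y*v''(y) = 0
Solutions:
 v(y) = C1 + y^(1 - re(k))*(C2*sin(log(y)*Abs(im(k))) + C3*cos(log(y)*im(k)))


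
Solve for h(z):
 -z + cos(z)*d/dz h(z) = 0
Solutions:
 h(z) = C1 + Integral(z/cos(z), z)


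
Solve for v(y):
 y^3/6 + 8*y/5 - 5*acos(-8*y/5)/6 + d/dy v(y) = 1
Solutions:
 v(y) = C1 - y^4/24 - 4*y^2/5 + 5*y*acos(-8*y/5)/6 + y + 5*sqrt(25 - 64*y^2)/48


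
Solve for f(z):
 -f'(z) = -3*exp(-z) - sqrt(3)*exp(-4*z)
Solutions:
 f(z) = C1 - 3*exp(-z) - sqrt(3)*exp(-4*z)/4


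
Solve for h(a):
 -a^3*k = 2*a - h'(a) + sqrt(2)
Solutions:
 h(a) = C1 + a^4*k/4 + a^2 + sqrt(2)*a


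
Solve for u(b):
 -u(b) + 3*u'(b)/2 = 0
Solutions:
 u(b) = C1*exp(2*b/3)


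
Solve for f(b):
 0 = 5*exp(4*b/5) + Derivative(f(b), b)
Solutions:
 f(b) = C1 - 25*exp(4*b/5)/4


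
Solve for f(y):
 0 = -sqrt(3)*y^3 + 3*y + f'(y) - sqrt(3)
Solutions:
 f(y) = C1 + sqrt(3)*y^4/4 - 3*y^2/2 + sqrt(3)*y


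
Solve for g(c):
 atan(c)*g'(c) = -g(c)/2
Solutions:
 g(c) = C1*exp(-Integral(1/atan(c), c)/2)


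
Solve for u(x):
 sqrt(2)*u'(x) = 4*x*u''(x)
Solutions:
 u(x) = C1 + C2*x^(sqrt(2)/4 + 1)


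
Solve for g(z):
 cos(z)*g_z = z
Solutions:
 g(z) = C1 + Integral(z/cos(z), z)


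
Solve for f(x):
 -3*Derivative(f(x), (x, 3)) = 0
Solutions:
 f(x) = C1 + C2*x + C3*x^2


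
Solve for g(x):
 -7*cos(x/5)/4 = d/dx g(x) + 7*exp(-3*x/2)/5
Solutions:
 g(x) = C1 - 35*sin(x/5)/4 + 14*exp(-3*x/2)/15


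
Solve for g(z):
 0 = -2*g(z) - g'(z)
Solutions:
 g(z) = C1*exp(-2*z)


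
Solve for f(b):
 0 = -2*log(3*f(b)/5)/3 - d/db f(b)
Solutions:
 3*Integral(1/(log(_y) - log(5) + log(3)), (_y, f(b)))/2 = C1 - b


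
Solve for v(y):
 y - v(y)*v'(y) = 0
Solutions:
 v(y) = -sqrt(C1 + y^2)
 v(y) = sqrt(C1 + y^2)


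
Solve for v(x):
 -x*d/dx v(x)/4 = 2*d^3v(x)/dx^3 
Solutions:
 v(x) = C1 + Integral(C2*airyai(-x/2) + C3*airybi(-x/2), x)


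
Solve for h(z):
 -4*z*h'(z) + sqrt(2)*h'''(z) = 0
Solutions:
 h(z) = C1 + Integral(C2*airyai(sqrt(2)*z) + C3*airybi(sqrt(2)*z), z)


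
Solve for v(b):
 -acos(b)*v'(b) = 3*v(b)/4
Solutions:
 v(b) = C1*exp(-3*Integral(1/acos(b), b)/4)
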